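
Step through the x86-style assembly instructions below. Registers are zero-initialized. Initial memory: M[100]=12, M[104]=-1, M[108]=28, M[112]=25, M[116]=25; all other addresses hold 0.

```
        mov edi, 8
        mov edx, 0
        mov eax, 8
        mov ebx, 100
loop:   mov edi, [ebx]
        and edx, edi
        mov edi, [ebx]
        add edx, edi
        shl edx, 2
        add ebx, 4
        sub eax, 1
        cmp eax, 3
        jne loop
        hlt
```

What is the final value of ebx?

mov edi, 8 → edi=8
mov edx, 0 → edx=0
mov eax, 8 → eax=8
mov ebx, 100 → ebx=100
mov edi, [ebx] → edi=M[100]=12
and edx, edi → edx=0&12=0
mov edi, [ebx] → edi=M[100]=12
add edx, edi → edx=0+12=12
shl edx, 2 → edx=12<<2=48
add ebx, 4 → ebx=100+4=104
sub eax, 1 → eax=8-1=7
cmp eax, 3  (cmp 7,3)
jne loop: taken
mov edi, [ebx] → edi=M[104]=-1
and edx, edi → edx=48&(-1)=48
mov edi, [ebx] → edi=M[104]=-1
add edx, edi → edx=48+(-1)=47
shl edx, 2 → edx=47<<2=188
add ebx, 4 → ebx=104+4=108
sub eax, 1 → eax=7-1=6
cmp eax, 3  (cmp 6,3)
jne loop: taken
mov edi, [ebx] → edi=M[108]=28
and edx, edi → edx=188&28=28
mov edi, [ebx] → edi=M[108]=28
add edx, edi → edx=28+28=56
shl edx, 2 → edx=56<<2=224
add ebx, 4 → ebx=108+4=112
sub eax, 1 → eax=6-1=5
cmp eax, 3  (cmp 5,3)
jne loop: taken
mov edi, [ebx] → edi=M[112]=25
and edx, edi → edx=224&25=0
mov edi, [ebx] → edi=M[112]=25
add edx, edi → edx=0+25=25
shl edx, 2 → edx=25<<2=100
add ebx, 4 → ebx=112+4=116
sub eax, 1 → eax=5-1=4
cmp eax, 3  (cmp 4,3)
jne loop: taken
mov edi, [ebx] → edi=M[116]=25
and edx, edi → edx=100&25=0
mov edi, [ebx] → edi=M[116]=25
add edx, edi → edx=0+25=25
shl edx, 2 → edx=25<<2=100
add ebx, 4 → ebx=116+4=120
sub eax, 1 → eax=4-1=3
cmp eax, 3  (cmp 3,3)
jne loop: not taken
halt.

120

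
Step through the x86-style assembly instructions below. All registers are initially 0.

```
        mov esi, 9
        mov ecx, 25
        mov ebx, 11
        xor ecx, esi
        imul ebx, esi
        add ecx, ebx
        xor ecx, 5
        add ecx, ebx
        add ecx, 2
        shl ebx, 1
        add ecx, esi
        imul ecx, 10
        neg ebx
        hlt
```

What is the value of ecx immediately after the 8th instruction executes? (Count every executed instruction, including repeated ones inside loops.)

mov esi, 9 → esi=9
mov ecx, 25 → ecx=25
mov ebx, 11 → ebx=11
xor ecx, esi → ecx=25^9=16
imul ebx, esi → ebx=11*9=99
add ecx, ebx → ecx=16+99=115
xor ecx, 5 → ecx=115^5=118
add ecx, ebx → ecx=118+99=217
After step 8: ecx = 217.

217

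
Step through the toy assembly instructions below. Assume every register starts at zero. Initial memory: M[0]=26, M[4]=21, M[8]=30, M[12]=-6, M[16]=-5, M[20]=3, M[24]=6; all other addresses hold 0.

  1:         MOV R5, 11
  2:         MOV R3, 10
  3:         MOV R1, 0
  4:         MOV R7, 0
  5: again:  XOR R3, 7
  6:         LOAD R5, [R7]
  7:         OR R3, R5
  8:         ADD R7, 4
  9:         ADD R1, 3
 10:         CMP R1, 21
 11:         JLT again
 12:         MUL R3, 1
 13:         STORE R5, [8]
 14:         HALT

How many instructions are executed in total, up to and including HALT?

after MOV R5, 11: R5=11
after MOV R3, 10: R3=10
after MOV R1, 0: R1=0
after MOV R7, 0: R7=0
after XOR R3, 7: R3=10^7=13
after LOAD R5, [R7]: R5=M[0]=26
after OR R3, R5: R3=13|26=31
after ADD R7, 4: R7=0+4=4
after ADD R1, 3: R1=0+3=3
CMP R1, 21  (cmp 3,21)
JLT again: taken
after XOR R3, 7: R3=31^7=24
after LOAD R5, [R7]: R5=M[4]=21
after OR R3, R5: R3=24|21=29
after ADD R7, 4: R7=4+4=8
after ADD R1, 3: R1=3+3=6
CMP R1, 21  (cmp 6,21)
JLT again: taken
after XOR R3, 7: R3=29^7=26
after LOAD R5, [R7]: R5=M[8]=30
after OR R3, R5: R3=26|30=30
after ADD R7, 4: R7=8+4=12
after ADD R1, 3: R1=6+3=9
CMP R1, 21  (cmp 9,21)
JLT again: taken
after XOR R3, 7: R3=30^7=25
after LOAD R5, [R7]: R5=M[12]=-6
after OR R3, R5: R3=25|(-6)=-5
after ADD R7, 4: R7=12+4=16
after ADD R1, 3: R1=9+3=12
CMP R1, 21  (cmp 12,21)
JLT again: taken
after XOR R3, 7: R3=(-5)^7=-4
after LOAD R5, [R7]: R5=M[16]=-5
after OR R3, R5: R3=(-4)|(-5)=-1
after ADD R7, 4: R7=16+4=20
after ADD R1, 3: R1=12+3=15
CMP R1, 21  (cmp 15,21)
JLT again: taken
after XOR R3, 7: R3=(-1)^7=-8
after LOAD R5, [R7]: R5=M[20]=3
after OR R3, R5: R3=(-8)|3=-5
after ADD R7, 4: R7=20+4=24
after ADD R1, 3: R1=15+3=18
CMP R1, 21  (cmp 18,21)
JLT again: taken
after XOR R3, 7: R3=(-5)^7=-4
after LOAD R5, [R7]: R5=M[24]=6
after OR R3, R5: R3=(-4)|6=-2
after ADD R7, 4: R7=24+4=28
after ADD R1, 3: R1=18+3=21
CMP R1, 21  (cmp 21,21)
JLT again: not taken
after MUL R3, 1: R3=(-2)*1=-2
STORE R5, [8] → M[8]=6
halt.
Total executed instructions: 56.

56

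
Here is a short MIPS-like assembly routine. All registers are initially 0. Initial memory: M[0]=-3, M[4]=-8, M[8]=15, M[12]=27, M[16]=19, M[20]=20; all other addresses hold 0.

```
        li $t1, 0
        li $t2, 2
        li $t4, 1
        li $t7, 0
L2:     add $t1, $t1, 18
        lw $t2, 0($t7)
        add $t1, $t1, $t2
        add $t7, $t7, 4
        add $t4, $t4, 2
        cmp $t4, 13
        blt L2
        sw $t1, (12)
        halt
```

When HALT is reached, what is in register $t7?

24

$t1=0
$t2=2
$t4=1
$t7=0
$t1=0+18=18
$t2=M[0]=-3
$t1=18+(-3)=15
$t7=0+4=4
$t4=1+2=3
cmp $t4, 13  (cmp 3,13)
blt L2: taken
$t1=15+18=33
$t2=M[4]=-8
$t1=33+(-8)=25
$t7=4+4=8
$t4=3+2=5
cmp $t4, 13  (cmp 5,13)
blt L2: taken
$t1=25+18=43
$t2=M[8]=15
$t1=43+15=58
$t7=8+4=12
$t4=5+2=7
cmp $t4, 13  (cmp 7,13)
blt L2: taken
$t1=58+18=76
$t2=M[12]=27
$t1=76+27=103
$t7=12+4=16
$t4=7+2=9
cmp $t4, 13  (cmp 9,13)
blt L2: taken
$t1=103+18=121
$t2=M[16]=19
$t1=121+19=140
$t7=16+4=20
$t4=9+2=11
cmp $t4, 13  (cmp 11,13)
blt L2: taken
$t1=140+18=158
$t2=M[20]=20
$t1=158+20=178
$t7=20+4=24
$t4=11+2=13
cmp $t4, 13  (cmp 13,13)
blt L2: not taken
sw $t1, (12) → M[12]=178
halt.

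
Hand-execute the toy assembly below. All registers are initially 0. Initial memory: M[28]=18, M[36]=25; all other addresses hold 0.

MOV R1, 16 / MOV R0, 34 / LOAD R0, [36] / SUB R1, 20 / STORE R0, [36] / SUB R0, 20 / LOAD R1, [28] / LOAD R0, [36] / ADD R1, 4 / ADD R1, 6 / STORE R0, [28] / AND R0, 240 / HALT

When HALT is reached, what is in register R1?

28

R1=16
R0=34
R0=M[36]=25
R1=16-20=-4
STORE R0, [36] → M[36]=25
R0=25-20=5
R1=M[28]=18
R0=M[36]=25
R1=18+4=22
R1=22+6=28
STORE R0, [28] → M[28]=25
R0=25&240=16
halt.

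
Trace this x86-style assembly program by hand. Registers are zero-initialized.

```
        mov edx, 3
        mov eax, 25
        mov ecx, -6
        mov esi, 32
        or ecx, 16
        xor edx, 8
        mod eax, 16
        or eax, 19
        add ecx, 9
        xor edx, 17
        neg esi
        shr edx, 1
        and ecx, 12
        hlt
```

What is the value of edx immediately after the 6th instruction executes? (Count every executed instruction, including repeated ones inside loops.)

11

mov edx, 3 → edx=3
mov eax, 25 → eax=25
mov ecx, -6 → ecx=-6
mov esi, 32 → esi=32
or ecx, 16 → ecx=(-6)|16=-6
xor edx, 8 → edx=3^8=11
After step 6: edx = 11.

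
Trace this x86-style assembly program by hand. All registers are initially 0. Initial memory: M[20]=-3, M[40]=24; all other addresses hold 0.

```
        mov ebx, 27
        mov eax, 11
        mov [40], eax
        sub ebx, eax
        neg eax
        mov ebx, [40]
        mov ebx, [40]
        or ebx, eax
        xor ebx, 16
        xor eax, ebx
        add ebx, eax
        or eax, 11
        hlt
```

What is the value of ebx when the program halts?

ebx=27
eax=11
mov [40], eax → M[40]=11
ebx=27-11=16
eax=-(11)=-11
ebx=M[40]=11
ebx=M[40]=11
ebx=11|(-11)=-1
ebx=(-1)^16=-17
eax=(-11)^(-17)=26
ebx=(-17)+26=9
eax=26|11=27
halt.

9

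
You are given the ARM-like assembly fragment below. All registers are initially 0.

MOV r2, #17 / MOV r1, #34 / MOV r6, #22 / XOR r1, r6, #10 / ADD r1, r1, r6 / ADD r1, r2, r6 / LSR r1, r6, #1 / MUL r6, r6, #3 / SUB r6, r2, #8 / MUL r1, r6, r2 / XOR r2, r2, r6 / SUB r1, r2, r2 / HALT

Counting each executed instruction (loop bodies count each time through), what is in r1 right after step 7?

MOV r2, #17 → r2=17
MOV r1, #34 → r1=34
MOV r6, #22 → r6=22
XOR r1, r6, #10 → r1=22^10=28
ADD r1, r1, r6 → r1=28+22=50
ADD r1, r2, r6 → r1=17+22=39
LSR r1, r6, #1 → r1=22>>1=11
After step 7: r1 = 11.

11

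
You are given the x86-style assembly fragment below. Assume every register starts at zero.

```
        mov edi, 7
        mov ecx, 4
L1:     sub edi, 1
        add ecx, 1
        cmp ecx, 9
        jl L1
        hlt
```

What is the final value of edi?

mov edi, 7 → edi=7
mov ecx, 4 → ecx=4
sub edi, 1 → edi=7-1=6
add ecx, 1 → ecx=4+1=5
cmp ecx, 9  (cmp 5,9)
jl L1: taken
sub edi, 1 → edi=6-1=5
add ecx, 1 → ecx=5+1=6
cmp ecx, 9  (cmp 6,9)
jl L1: taken
sub edi, 1 → edi=5-1=4
add ecx, 1 → ecx=6+1=7
cmp ecx, 9  (cmp 7,9)
jl L1: taken
sub edi, 1 → edi=4-1=3
add ecx, 1 → ecx=7+1=8
cmp ecx, 9  (cmp 8,9)
jl L1: taken
sub edi, 1 → edi=3-1=2
add ecx, 1 → ecx=8+1=9
cmp ecx, 9  (cmp 9,9)
jl L1: not taken
halt.

2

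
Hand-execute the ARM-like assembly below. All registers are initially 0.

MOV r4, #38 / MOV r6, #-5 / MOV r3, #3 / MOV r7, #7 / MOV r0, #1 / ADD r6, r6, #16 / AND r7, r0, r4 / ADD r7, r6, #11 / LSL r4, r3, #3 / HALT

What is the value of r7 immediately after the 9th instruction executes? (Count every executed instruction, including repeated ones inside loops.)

after MOV r4, #38: r4=38
after MOV r6, #-5: r6=-5
after MOV r3, #3: r3=3
after MOV r7, #7: r7=7
after MOV r0, #1: r0=1
after ADD r6, r6, #16: r6=(-5)+16=11
after AND r7, r0, r4: r7=1&38=0
after ADD r7, r6, #11: r7=11+11=22
after LSL r4, r3, #3: r4=3<<3=24
After step 9: r7 = 22.

22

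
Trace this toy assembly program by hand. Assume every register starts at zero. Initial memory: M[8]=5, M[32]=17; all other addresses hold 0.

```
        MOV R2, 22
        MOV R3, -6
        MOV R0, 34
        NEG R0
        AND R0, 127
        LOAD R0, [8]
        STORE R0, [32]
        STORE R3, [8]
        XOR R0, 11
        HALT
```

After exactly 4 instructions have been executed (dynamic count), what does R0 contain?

R2=22
R3=-6
R0=34
R0=-(34)=-34
After step 4: R0 = -34.

-34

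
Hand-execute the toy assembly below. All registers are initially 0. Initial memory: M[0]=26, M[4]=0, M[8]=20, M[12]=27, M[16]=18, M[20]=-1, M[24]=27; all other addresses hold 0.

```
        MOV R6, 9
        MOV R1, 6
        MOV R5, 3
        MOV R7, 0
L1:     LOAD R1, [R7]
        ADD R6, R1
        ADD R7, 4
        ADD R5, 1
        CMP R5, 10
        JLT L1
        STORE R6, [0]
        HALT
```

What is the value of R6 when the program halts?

R6=9
R1=6
R5=3
R7=0
R1=M[0]=26
R6=9+26=35
R7=0+4=4
R5=3+1=4
CMP R5, 10  (cmp 4,10)
JLT L1: taken
R1=M[4]=0
R6=35+0=35
R7=4+4=8
R5=4+1=5
CMP R5, 10  (cmp 5,10)
JLT L1: taken
R1=M[8]=20
R6=35+20=55
R7=8+4=12
R5=5+1=6
CMP R5, 10  (cmp 6,10)
JLT L1: taken
R1=M[12]=27
R6=55+27=82
R7=12+4=16
R5=6+1=7
CMP R5, 10  (cmp 7,10)
JLT L1: taken
R1=M[16]=18
R6=82+18=100
R7=16+4=20
R5=7+1=8
CMP R5, 10  (cmp 8,10)
JLT L1: taken
R1=M[20]=-1
R6=100+(-1)=99
R7=20+4=24
R5=8+1=9
CMP R5, 10  (cmp 9,10)
JLT L1: taken
R1=M[24]=27
R6=99+27=126
R7=24+4=28
R5=9+1=10
CMP R5, 10  (cmp 10,10)
JLT L1: not taken
STORE R6, [0] → M[0]=126
halt.

126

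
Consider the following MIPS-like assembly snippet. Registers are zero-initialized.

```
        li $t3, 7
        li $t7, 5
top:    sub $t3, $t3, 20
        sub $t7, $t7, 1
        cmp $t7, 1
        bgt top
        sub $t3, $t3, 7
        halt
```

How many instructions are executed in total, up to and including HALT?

li $t3, 7 → $t3=7
li $t7, 5 → $t7=5
sub $t3, $t3, 20 → $t3=7-20=-13
sub $t7, $t7, 1 → $t7=5-1=4
cmp $t7, 1  (cmp 4,1)
bgt top: taken
sub $t3, $t3, 20 → $t3=(-13)-20=-33
sub $t7, $t7, 1 → $t7=4-1=3
cmp $t7, 1  (cmp 3,1)
bgt top: taken
sub $t3, $t3, 20 → $t3=(-33)-20=-53
sub $t7, $t7, 1 → $t7=3-1=2
cmp $t7, 1  (cmp 2,1)
bgt top: taken
sub $t3, $t3, 20 → $t3=(-53)-20=-73
sub $t7, $t7, 1 → $t7=2-1=1
cmp $t7, 1  (cmp 1,1)
bgt top: not taken
sub $t3, $t3, 7 → $t3=(-73)-7=-80
halt.
Total executed instructions: 20.

20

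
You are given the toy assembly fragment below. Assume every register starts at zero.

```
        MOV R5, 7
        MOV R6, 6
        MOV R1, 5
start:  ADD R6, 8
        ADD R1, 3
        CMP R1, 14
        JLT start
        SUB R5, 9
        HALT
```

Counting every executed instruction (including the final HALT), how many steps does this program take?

R5=7
R6=6
R1=5
R6=6+8=14
R1=5+3=8
CMP R1, 14  (cmp 8,14)
JLT start: taken
R6=14+8=22
R1=8+3=11
CMP R1, 14  (cmp 11,14)
JLT start: taken
R6=22+8=30
R1=11+3=14
CMP R1, 14  (cmp 14,14)
JLT start: not taken
R5=7-9=-2
halt.
Total executed instructions: 17.

17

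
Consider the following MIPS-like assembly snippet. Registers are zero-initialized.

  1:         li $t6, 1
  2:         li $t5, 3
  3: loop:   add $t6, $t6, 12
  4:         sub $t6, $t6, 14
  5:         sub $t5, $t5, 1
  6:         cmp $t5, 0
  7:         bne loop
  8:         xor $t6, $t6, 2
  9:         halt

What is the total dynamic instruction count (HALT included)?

19

li $t6, 1 → $t6=1
li $t5, 3 → $t5=3
add $t6, $t6, 12 → $t6=1+12=13
sub $t6, $t6, 14 → $t6=13-14=-1
sub $t5, $t5, 1 → $t5=3-1=2
cmp $t5, 0  (cmp 2,0)
bne loop: taken
add $t6, $t6, 12 → $t6=(-1)+12=11
sub $t6, $t6, 14 → $t6=11-14=-3
sub $t5, $t5, 1 → $t5=2-1=1
cmp $t5, 0  (cmp 1,0)
bne loop: taken
add $t6, $t6, 12 → $t6=(-3)+12=9
sub $t6, $t6, 14 → $t6=9-14=-5
sub $t5, $t5, 1 → $t5=1-1=0
cmp $t5, 0  (cmp 0,0)
bne loop: not taken
xor $t6, $t6, 2 → $t6=(-5)^2=-7
halt.
Total executed instructions: 19.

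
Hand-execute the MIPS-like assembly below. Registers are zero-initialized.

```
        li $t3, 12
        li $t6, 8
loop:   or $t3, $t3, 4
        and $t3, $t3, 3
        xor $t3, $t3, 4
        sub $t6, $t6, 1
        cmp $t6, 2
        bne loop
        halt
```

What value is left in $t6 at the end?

2

li $t3, 12 → $t3=12
li $t6, 8 → $t6=8
or $t3, $t3, 4 → $t3=12|4=12
and $t3, $t3, 3 → $t3=12&3=0
xor $t3, $t3, 4 → $t3=0^4=4
sub $t6, $t6, 1 → $t6=8-1=7
cmp $t6, 2  (cmp 7,2)
bne loop: taken
or $t3, $t3, 4 → $t3=4|4=4
and $t3, $t3, 3 → $t3=4&3=0
xor $t3, $t3, 4 → $t3=0^4=4
sub $t6, $t6, 1 → $t6=7-1=6
cmp $t6, 2  (cmp 6,2)
bne loop: taken
or $t3, $t3, 4 → $t3=4|4=4
and $t3, $t3, 3 → $t3=4&3=0
xor $t3, $t3, 4 → $t3=0^4=4
sub $t6, $t6, 1 → $t6=6-1=5
cmp $t6, 2  (cmp 5,2)
bne loop: taken
or $t3, $t3, 4 → $t3=4|4=4
and $t3, $t3, 3 → $t3=4&3=0
xor $t3, $t3, 4 → $t3=0^4=4
sub $t6, $t6, 1 → $t6=5-1=4
cmp $t6, 2  (cmp 4,2)
bne loop: taken
or $t3, $t3, 4 → $t3=4|4=4
and $t3, $t3, 3 → $t3=4&3=0
xor $t3, $t3, 4 → $t3=0^4=4
sub $t6, $t6, 1 → $t6=4-1=3
cmp $t6, 2  (cmp 3,2)
bne loop: taken
or $t3, $t3, 4 → $t3=4|4=4
and $t3, $t3, 3 → $t3=4&3=0
xor $t3, $t3, 4 → $t3=0^4=4
sub $t6, $t6, 1 → $t6=3-1=2
cmp $t6, 2  (cmp 2,2)
bne loop: not taken
halt.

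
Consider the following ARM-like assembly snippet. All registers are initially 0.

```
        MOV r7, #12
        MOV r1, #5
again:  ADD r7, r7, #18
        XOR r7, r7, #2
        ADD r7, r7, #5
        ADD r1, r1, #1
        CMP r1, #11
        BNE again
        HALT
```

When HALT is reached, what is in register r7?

MOV r7, #12 → r7=12
MOV r1, #5 → r1=5
ADD r7, r7, #18 → r7=12+18=30
XOR r7, r7, #2 → r7=30^2=28
ADD r7, r7, #5 → r7=28+5=33
ADD r1, r1, #1 → r1=5+1=6
CMP r1, #11  (cmp 6,11)
BNE again: taken
ADD r7, r7, #18 → r7=33+18=51
XOR r7, r7, #2 → r7=51^2=49
ADD r7, r7, #5 → r7=49+5=54
ADD r1, r1, #1 → r1=6+1=7
CMP r1, #11  (cmp 7,11)
BNE again: taken
ADD r7, r7, #18 → r7=54+18=72
XOR r7, r7, #2 → r7=72^2=74
ADD r7, r7, #5 → r7=74+5=79
ADD r1, r1, #1 → r1=7+1=8
CMP r1, #11  (cmp 8,11)
BNE again: taken
ADD r7, r7, #18 → r7=79+18=97
XOR r7, r7, #2 → r7=97^2=99
ADD r7, r7, #5 → r7=99+5=104
ADD r1, r1, #1 → r1=8+1=9
CMP r1, #11  (cmp 9,11)
BNE again: taken
ADD r7, r7, #18 → r7=104+18=122
XOR r7, r7, #2 → r7=122^2=120
ADD r7, r7, #5 → r7=120+5=125
ADD r1, r1, #1 → r1=9+1=10
CMP r1, #11  (cmp 10,11)
BNE again: taken
ADD r7, r7, #18 → r7=125+18=143
XOR r7, r7, #2 → r7=143^2=141
ADD r7, r7, #5 → r7=141+5=146
ADD r1, r1, #1 → r1=10+1=11
CMP r1, #11  (cmp 11,11)
BNE again: not taken
halt.

146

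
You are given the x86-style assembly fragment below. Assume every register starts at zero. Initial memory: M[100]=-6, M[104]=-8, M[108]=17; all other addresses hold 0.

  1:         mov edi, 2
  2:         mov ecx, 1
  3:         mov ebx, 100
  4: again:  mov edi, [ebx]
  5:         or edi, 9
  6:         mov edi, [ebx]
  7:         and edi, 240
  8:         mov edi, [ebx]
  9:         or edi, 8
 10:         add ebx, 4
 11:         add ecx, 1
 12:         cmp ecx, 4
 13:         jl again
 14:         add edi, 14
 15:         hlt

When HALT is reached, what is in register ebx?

112

after mov edi, 2: edi=2
after mov ecx, 1: ecx=1
after mov ebx, 100: ebx=100
after mov edi, [ebx]: edi=M[100]=-6
after or edi, 9: edi=(-6)|9=-5
after mov edi, [ebx]: edi=M[100]=-6
after and edi, 240: edi=(-6)&240=240
after mov edi, [ebx]: edi=M[100]=-6
after or edi, 8: edi=(-6)|8=-6
after add ebx, 4: ebx=100+4=104
after add ecx, 1: ecx=1+1=2
cmp ecx, 4  (cmp 2,4)
jl again: taken
after mov edi, [ebx]: edi=M[104]=-8
after or edi, 9: edi=(-8)|9=-7
after mov edi, [ebx]: edi=M[104]=-8
after and edi, 240: edi=(-8)&240=240
after mov edi, [ebx]: edi=M[104]=-8
after or edi, 8: edi=(-8)|8=-8
after add ebx, 4: ebx=104+4=108
after add ecx, 1: ecx=2+1=3
cmp ecx, 4  (cmp 3,4)
jl again: taken
after mov edi, [ebx]: edi=M[108]=17
after or edi, 9: edi=17|9=25
after mov edi, [ebx]: edi=M[108]=17
after and edi, 240: edi=17&240=16
after mov edi, [ebx]: edi=M[108]=17
after or edi, 8: edi=17|8=25
after add ebx, 4: ebx=108+4=112
after add ecx, 1: ecx=3+1=4
cmp ecx, 4  (cmp 4,4)
jl again: not taken
after add edi, 14: edi=25+14=39
halt.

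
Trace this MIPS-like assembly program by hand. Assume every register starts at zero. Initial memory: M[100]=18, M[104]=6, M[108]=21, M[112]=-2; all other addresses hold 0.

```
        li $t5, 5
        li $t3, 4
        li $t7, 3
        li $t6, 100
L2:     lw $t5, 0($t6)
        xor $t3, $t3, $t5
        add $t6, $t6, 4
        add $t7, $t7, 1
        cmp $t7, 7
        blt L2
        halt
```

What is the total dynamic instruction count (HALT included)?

29

li $t5, 5 → $t5=5
li $t3, 4 → $t3=4
li $t7, 3 → $t7=3
li $t6, 100 → $t6=100
lw $t5, 0($t6) → $t5=M[100]=18
xor $t3, $t3, $t5 → $t3=4^18=22
add $t6, $t6, 4 → $t6=100+4=104
add $t7, $t7, 1 → $t7=3+1=4
cmp $t7, 7  (cmp 4,7)
blt L2: taken
lw $t5, 0($t6) → $t5=M[104]=6
xor $t3, $t3, $t5 → $t3=22^6=16
add $t6, $t6, 4 → $t6=104+4=108
add $t7, $t7, 1 → $t7=4+1=5
cmp $t7, 7  (cmp 5,7)
blt L2: taken
lw $t5, 0($t6) → $t5=M[108]=21
xor $t3, $t3, $t5 → $t3=16^21=5
add $t6, $t6, 4 → $t6=108+4=112
add $t7, $t7, 1 → $t7=5+1=6
cmp $t7, 7  (cmp 6,7)
blt L2: taken
lw $t5, 0($t6) → $t5=M[112]=-2
xor $t3, $t3, $t5 → $t3=5^(-2)=-5
add $t6, $t6, 4 → $t6=112+4=116
add $t7, $t7, 1 → $t7=6+1=7
cmp $t7, 7  (cmp 7,7)
blt L2: not taken
halt.
Total executed instructions: 29.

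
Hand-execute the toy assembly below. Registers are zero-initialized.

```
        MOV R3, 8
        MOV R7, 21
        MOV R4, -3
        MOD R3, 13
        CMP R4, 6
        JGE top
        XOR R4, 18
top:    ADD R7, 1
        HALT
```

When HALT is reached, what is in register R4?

-17

after MOV R3, 8: R3=8
after MOV R7, 21: R7=21
after MOV R4, -3: R4=-3
after MOD R3, 13: R3=8%13=8
CMP R4, 6  (cmp -3,6)
JGE top: not taken
after XOR R4, 18: R4=(-3)^18=-17
after ADD R7, 1: R7=21+1=22
halt.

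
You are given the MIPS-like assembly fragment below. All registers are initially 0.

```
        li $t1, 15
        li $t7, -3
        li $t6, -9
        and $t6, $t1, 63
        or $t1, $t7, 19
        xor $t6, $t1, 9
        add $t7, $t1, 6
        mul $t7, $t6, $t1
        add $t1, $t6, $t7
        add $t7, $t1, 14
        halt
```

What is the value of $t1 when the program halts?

0

$t1=15
$t7=-3
$t6=-9
$t6=15&63=15
$t1=(-3)|19=-1
$t6=(-1)^9=-10
$t7=(-1)+6=5
$t7=(-10)*(-1)=10
$t1=(-10)+10=0
$t7=0+14=14
halt.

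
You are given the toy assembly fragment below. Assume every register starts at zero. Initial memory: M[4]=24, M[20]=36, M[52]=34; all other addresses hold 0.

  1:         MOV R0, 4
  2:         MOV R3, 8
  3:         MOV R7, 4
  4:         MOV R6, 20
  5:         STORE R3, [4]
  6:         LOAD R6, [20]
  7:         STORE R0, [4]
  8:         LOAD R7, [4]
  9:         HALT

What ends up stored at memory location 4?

4

MOV R0, 4 → R0=4
MOV R3, 8 → R3=8
MOV R7, 4 → R7=4
MOV R6, 20 → R6=20
STORE R3, [4] → M[4]=8
LOAD R6, [20] → R6=M[20]=36
STORE R0, [4] → M[4]=4
LOAD R7, [4] → R7=M[4]=4
halt.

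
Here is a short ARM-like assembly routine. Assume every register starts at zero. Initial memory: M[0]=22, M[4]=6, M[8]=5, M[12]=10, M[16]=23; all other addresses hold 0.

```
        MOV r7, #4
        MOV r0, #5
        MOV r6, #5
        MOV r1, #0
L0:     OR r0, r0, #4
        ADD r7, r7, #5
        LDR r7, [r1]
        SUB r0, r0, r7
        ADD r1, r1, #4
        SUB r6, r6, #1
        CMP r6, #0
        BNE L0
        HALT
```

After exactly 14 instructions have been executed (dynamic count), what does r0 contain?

-17

MOV r7, #4 → r7=4
MOV r0, #5 → r0=5
MOV r6, #5 → r6=5
MOV r1, #0 → r1=0
OR r0, r0, #4 → r0=5|4=5
ADD r7, r7, #5 → r7=4+5=9
LDR r7, [r1] → r7=M[0]=22
SUB r0, r0, r7 → r0=5-22=-17
ADD r1, r1, #4 → r1=0+4=4
SUB r6, r6, #1 → r6=5-1=4
CMP r6, #0  (cmp 4,0)
BNE L0: taken
OR r0, r0, #4 → r0=(-17)|4=-17
ADD r7, r7, #5 → r7=22+5=27
After step 14: r0 = -17.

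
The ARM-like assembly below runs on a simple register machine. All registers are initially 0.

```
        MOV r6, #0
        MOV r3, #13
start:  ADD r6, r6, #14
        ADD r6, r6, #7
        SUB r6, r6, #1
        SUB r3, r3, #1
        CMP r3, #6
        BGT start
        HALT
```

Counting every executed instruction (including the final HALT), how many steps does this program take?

45

r6=0
r3=13
r6=0+14=14
r6=14+7=21
r6=21-1=20
r3=13-1=12
CMP r3, #6  (cmp 12,6)
BGT start: taken
r6=20+14=34
r6=34+7=41
r6=41-1=40
r3=12-1=11
CMP r3, #6  (cmp 11,6)
BGT start: taken
r6=40+14=54
r6=54+7=61
r6=61-1=60
r3=11-1=10
CMP r3, #6  (cmp 10,6)
BGT start: taken
r6=60+14=74
r6=74+7=81
r6=81-1=80
r3=10-1=9
CMP r3, #6  (cmp 9,6)
BGT start: taken
r6=80+14=94
r6=94+7=101
r6=101-1=100
r3=9-1=8
CMP r3, #6  (cmp 8,6)
BGT start: taken
r6=100+14=114
r6=114+7=121
r6=121-1=120
r3=8-1=7
CMP r3, #6  (cmp 7,6)
BGT start: taken
r6=120+14=134
r6=134+7=141
r6=141-1=140
r3=7-1=6
CMP r3, #6  (cmp 6,6)
BGT start: not taken
halt.
Total executed instructions: 45.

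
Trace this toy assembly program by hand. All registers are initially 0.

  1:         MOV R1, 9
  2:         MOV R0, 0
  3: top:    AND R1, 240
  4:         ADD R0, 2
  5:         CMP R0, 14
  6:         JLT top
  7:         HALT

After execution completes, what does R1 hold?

0

MOV R1, 9 → R1=9
MOV R0, 0 → R0=0
AND R1, 240 → R1=9&240=0
ADD R0, 2 → R0=0+2=2
CMP R0, 14  (cmp 2,14)
JLT top: taken
AND R1, 240 → R1=0&240=0
ADD R0, 2 → R0=2+2=4
CMP R0, 14  (cmp 4,14)
JLT top: taken
AND R1, 240 → R1=0&240=0
ADD R0, 2 → R0=4+2=6
CMP R0, 14  (cmp 6,14)
JLT top: taken
AND R1, 240 → R1=0&240=0
ADD R0, 2 → R0=6+2=8
CMP R0, 14  (cmp 8,14)
JLT top: taken
AND R1, 240 → R1=0&240=0
ADD R0, 2 → R0=8+2=10
CMP R0, 14  (cmp 10,14)
JLT top: taken
AND R1, 240 → R1=0&240=0
ADD R0, 2 → R0=10+2=12
CMP R0, 14  (cmp 12,14)
JLT top: taken
AND R1, 240 → R1=0&240=0
ADD R0, 2 → R0=12+2=14
CMP R0, 14  (cmp 14,14)
JLT top: not taken
halt.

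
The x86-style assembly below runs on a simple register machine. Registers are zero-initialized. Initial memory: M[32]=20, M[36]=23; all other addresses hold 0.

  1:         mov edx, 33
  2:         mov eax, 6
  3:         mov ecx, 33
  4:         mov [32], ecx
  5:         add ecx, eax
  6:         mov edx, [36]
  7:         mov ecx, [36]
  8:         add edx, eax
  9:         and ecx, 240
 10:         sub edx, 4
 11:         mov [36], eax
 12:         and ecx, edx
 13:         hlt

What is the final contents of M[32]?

edx=33
eax=6
ecx=33
mov [32], ecx → M[32]=33
ecx=33+6=39
edx=M[36]=23
ecx=M[36]=23
edx=23+6=29
ecx=23&240=16
edx=29-4=25
mov [36], eax → M[36]=6
ecx=16&25=16
halt.

33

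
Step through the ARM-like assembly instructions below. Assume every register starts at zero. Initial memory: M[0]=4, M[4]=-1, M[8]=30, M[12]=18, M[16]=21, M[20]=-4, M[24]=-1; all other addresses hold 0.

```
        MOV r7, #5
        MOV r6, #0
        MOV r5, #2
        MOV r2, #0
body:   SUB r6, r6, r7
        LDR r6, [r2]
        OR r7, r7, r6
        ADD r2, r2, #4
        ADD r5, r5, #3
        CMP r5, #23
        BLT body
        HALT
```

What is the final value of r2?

after MOV r7, #5: r7=5
after MOV r6, #0: r6=0
after MOV r5, #2: r5=2
after MOV r2, #0: r2=0
after SUB r6, r6, r7: r6=0-5=-5
after LDR r6, [r2]: r6=M[0]=4
after OR r7, r7, r6: r7=5|4=5
after ADD r2, r2, #4: r2=0+4=4
after ADD r5, r5, #3: r5=2+3=5
CMP r5, #23  (cmp 5,23)
BLT body: taken
after SUB r6, r6, r7: r6=4-5=-1
after LDR r6, [r2]: r6=M[4]=-1
after OR r7, r7, r6: r7=5|(-1)=-1
after ADD r2, r2, #4: r2=4+4=8
after ADD r5, r5, #3: r5=5+3=8
CMP r5, #23  (cmp 8,23)
BLT body: taken
after SUB r6, r6, r7: r6=(-1)-(-1)=0
after LDR r6, [r2]: r6=M[8]=30
after OR r7, r7, r6: r7=(-1)|30=-1
after ADD r2, r2, #4: r2=8+4=12
after ADD r5, r5, #3: r5=8+3=11
CMP r5, #23  (cmp 11,23)
BLT body: taken
after SUB r6, r6, r7: r6=30-(-1)=31
after LDR r6, [r2]: r6=M[12]=18
after OR r7, r7, r6: r7=(-1)|18=-1
after ADD r2, r2, #4: r2=12+4=16
after ADD r5, r5, #3: r5=11+3=14
CMP r5, #23  (cmp 14,23)
BLT body: taken
after SUB r6, r6, r7: r6=18-(-1)=19
after LDR r6, [r2]: r6=M[16]=21
after OR r7, r7, r6: r7=(-1)|21=-1
after ADD r2, r2, #4: r2=16+4=20
after ADD r5, r5, #3: r5=14+3=17
CMP r5, #23  (cmp 17,23)
BLT body: taken
after SUB r6, r6, r7: r6=21-(-1)=22
after LDR r6, [r2]: r6=M[20]=-4
after OR r7, r7, r6: r7=(-1)|(-4)=-1
after ADD r2, r2, #4: r2=20+4=24
after ADD r5, r5, #3: r5=17+3=20
CMP r5, #23  (cmp 20,23)
BLT body: taken
after SUB r6, r6, r7: r6=(-4)-(-1)=-3
after LDR r6, [r2]: r6=M[24]=-1
after OR r7, r7, r6: r7=(-1)|(-1)=-1
after ADD r2, r2, #4: r2=24+4=28
after ADD r5, r5, #3: r5=20+3=23
CMP r5, #23  (cmp 23,23)
BLT body: not taken
halt.

28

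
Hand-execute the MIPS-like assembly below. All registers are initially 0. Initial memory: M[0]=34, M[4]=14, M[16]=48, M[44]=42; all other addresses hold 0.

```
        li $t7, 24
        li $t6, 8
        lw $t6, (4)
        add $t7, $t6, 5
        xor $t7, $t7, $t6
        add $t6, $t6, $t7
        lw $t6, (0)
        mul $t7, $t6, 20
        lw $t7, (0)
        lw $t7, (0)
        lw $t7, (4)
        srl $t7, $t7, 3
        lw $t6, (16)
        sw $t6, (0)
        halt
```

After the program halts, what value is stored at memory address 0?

48

after li $t7, 24: $t7=24
after li $t6, 8: $t6=8
after lw $t6, (4): $t6=M[4]=14
after add $t7, $t6, 5: $t7=14+5=19
after xor $t7, $t7, $t6: $t7=19^14=29
after add $t6, $t6, $t7: $t6=14+29=43
after lw $t6, (0): $t6=M[0]=34
after mul $t7, $t6, 20: $t7=34*20=680
after lw $t7, (0): $t7=M[0]=34
after lw $t7, (0): $t7=M[0]=34
after lw $t7, (4): $t7=M[4]=14
after srl $t7, $t7, 3: $t7=14>>3=1
after lw $t6, (16): $t6=M[16]=48
sw $t6, (0) → M[0]=48
halt.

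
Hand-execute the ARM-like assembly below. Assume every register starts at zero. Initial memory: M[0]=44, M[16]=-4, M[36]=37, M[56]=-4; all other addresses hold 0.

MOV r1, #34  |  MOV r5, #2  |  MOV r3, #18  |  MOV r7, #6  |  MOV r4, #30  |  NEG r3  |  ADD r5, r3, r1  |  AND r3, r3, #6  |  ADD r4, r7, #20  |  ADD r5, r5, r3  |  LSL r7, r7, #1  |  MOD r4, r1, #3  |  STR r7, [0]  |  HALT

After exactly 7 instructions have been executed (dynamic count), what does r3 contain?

r1=34
r5=2
r3=18
r7=6
r4=30
r3=-(18)=-18
r5=(-18)+34=16
After step 7: r3 = -18.

-18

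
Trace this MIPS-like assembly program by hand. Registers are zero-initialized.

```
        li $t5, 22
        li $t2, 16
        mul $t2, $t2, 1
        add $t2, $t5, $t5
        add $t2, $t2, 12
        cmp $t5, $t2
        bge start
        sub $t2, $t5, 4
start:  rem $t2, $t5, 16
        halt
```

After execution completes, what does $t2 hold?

after li $t5, 22: $t5=22
after li $t2, 16: $t2=16
after mul $t2, $t2, 1: $t2=16*1=16
after add $t2, $t5, $t5: $t2=22+22=44
after add $t2, $t2, 12: $t2=44+12=56
cmp $t5, $t2  (cmp 22,56)
bge start: not taken
after sub $t2, $t5, 4: $t2=22-4=18
after rem $t2, $t5, 16: $t2=22%16=6
halt.

6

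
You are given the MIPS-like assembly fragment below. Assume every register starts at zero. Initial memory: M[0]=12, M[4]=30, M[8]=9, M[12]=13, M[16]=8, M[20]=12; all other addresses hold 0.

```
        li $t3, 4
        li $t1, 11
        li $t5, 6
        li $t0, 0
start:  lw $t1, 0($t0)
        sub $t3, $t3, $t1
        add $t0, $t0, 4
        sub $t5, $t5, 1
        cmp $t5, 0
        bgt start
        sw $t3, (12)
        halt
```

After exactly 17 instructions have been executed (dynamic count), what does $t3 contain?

-38

li $t3, 4 → $t3=4
li $t1, 11 → $t1=11
li $t5, 6 → $t5=6
li $t0, 0 → $t0=0
lw $t1, 0($t0) → $t1=M[0]=12
sub $t3, $t3, $t1 → $t3=4-12=-8
add $t0, $t0, 4 → $t0=0+4=4
sub $t5, $t5, 1 → $t5=6-1=5
cmp $t5, 0  (cmp 5,0)
bgt start: taken
lw $t1, 0($t0) → $t1=M[4]=30
sub $t3, $t3, $t1 → $t3=(-8)-30=-38
add $t0, $t0, 4 → $t0=4+4=8
sub $t5, $t5, 1 → $t5=5-1=4
cmp $t5, 0  (cmp 4,0)
bgt start: taken
lw $t1, 0($t0) → $t1=M[8]=9
After step 17: $t3 = -38.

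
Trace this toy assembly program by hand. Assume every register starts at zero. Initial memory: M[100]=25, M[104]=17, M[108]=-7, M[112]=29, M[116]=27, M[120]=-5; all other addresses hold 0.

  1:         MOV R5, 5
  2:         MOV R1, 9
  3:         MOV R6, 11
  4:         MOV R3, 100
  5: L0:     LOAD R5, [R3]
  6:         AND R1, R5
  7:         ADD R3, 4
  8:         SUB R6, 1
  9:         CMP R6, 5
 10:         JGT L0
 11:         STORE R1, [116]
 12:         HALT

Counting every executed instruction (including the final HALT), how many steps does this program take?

MOV R5, 5 → R5=5
MOV R1, 9 → R1=9
MOV R6, 11 → R6=11
MOV R3, 100 → R3=100
LOAD R5, [R3] → R5=M[100]=25
AND R1, R5 → R1=9&25=9
ADD R3, 4 → R3=100+4=104
SUB R6, 1 → R6=11-1=10
CMP R6, 5  (cmp 10,5)
JGT L0: taken
LOAD R5, [R3] → R5=M[104]=17
AND R1, R5 → R1=9&17=1
ADD R3, 4 → R3=104+4=108
SUB R6, 1 → R6=10-1=9
CMP R6, 5  (cmp 9,5)
JGT L0: taken
LOAD R5, [R3] → R5=M[108]=-7
AND R1, R5 → R1=1&(-7)=1
ADD R3, 4 → R3=108+4=112
SUB R6, 1 → R6=9-1=8
CMP R6, 5  (cmp 8,5)
JGT L0: taken
LOAD R5, [R3] → R5=M[112]=29
AND R1, R5 → R1=1&29=1
ADD R3, 4 → R3=112+4=116
SUB R6, 1 → R6=8-1=7
CMP R6, 5  (cmp 7,5)
JGT L0: taken
LOAD R5, [R3] → R5=M[116]=27
AND R1, R5 → R1=1&27=1
ADD R3, 4 → R3=116+4=120
SUB R6, 1 → R6=7-1=6
CMP R6, 5  (cmp 6,5)
JGT L0: taken
LOAD R5, [R3] → R5=M[120]=-5
AND R1, R5 → R1=1&(-5)=1
ADD R3, 4 → R3=120+4=124
SUB R6, 1 → R6=6-1=5
CMP R6, 5  (cmp 5,5)
JGT L0: not taken
STORE R1, [116] → M[116]=1
halt.
Total executed instructions: 42.

42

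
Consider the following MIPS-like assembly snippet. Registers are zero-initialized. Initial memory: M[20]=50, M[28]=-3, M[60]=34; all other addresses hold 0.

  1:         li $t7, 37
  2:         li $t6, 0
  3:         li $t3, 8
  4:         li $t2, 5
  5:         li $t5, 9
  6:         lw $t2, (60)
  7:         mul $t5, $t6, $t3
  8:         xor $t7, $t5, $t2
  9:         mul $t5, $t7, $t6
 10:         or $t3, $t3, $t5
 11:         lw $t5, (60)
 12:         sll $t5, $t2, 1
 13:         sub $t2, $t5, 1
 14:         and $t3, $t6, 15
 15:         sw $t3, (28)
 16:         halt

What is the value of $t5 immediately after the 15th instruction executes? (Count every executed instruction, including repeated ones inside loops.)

68

after li $t7, 37: $t7=37
after li $t6, 0: $t6=0
after li $t3, 8: $t3=8
after li $t2, 5: $t2=5
after li $t5, 9: $t5=9
after lw $t2, (60): $t2=M[60]=34
after mul $t5, $t6, $t3: $t5=0*8=0
after xor $t7, $t5, $t2: $t7=0^34=34
after mul $t5, $t7, $t6: $t5=34*0=0
after or $t3, $t3, $t5: $t3=8|0=8
after lw $t5, (60): $t5=M[60]=34
after sll $t5, $t2, 1: $t5=34<<1=68
after sub $t2, $t5, 1: $t2=68-1=67
after and $t3, $t6, 15: $t3=0&15=0
sw $t3, (28) → M[28]=0
After step 15: $t5 = 68.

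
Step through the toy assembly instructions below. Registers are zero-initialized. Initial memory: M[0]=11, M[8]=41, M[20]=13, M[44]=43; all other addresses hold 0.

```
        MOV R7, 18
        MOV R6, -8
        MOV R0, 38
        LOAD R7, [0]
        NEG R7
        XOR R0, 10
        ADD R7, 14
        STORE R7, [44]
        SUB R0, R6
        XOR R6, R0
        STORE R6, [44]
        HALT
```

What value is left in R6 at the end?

-52

MOV R7, 18 → R7=18
MOV R6, -8 → R6=-8
MOV R0, 38 → R0=38
LOAD R7, [0] → R7=M[0]=11
NEG R7 → R7=-(11)=-11
XOR R0, 10 → R0=38^10=44
ADD R7, 14 → R7=(-11)+14=3
STORE R7, [44] → M[44]=3
SUB R0, R6 → R0=44-(-8)=52
XOR R6, R0 → R6=(-8)^52=-52
STORE R6, [44] → M[44]=-52
halt.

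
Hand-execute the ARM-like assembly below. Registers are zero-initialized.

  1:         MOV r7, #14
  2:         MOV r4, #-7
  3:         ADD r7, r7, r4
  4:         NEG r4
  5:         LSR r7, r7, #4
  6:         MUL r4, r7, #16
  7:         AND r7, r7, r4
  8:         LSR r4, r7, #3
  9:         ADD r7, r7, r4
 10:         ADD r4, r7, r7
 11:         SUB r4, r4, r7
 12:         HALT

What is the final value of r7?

0

MOV r7, #14 → r7=14
MOV r4, #-7 → r4=-7
ADD r7, r7, r4 → r7=14+(-7)=7
NEG r4 → r4=-(-7)=7
LSR r7, r7, #4 → r7=7>>4=0
MUL r4, r7, #16 → r4=0*16=0
AND r7, r7, r4 → r7=0&0=0
LSR r4, r7, #3 → r4=0>>3=0
ADD r7, r7, r4 → r7=0+0=0
ADD r4, r7, r7 → r4=0+0=0
SUB r4, r4, r7 → r4=0-0=0
halt.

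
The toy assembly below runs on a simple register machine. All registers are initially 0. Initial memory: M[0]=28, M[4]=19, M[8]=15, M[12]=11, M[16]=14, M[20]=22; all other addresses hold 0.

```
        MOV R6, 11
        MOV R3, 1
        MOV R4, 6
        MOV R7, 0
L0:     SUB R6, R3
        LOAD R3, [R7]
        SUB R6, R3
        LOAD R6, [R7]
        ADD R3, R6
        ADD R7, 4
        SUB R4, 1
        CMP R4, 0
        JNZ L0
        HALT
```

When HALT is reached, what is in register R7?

after MOV R6, 11: R6=11
after MOV R3, 1: R3=1
after MOV R4, 6: R4=6
after MOV R7, 0: R7=0
after SUB R6, R3: R6=11-1=10
after LOAD R3, [R7]: R3=M[0]=28
after SUB R6, R3: R6=10-28=-18
after LOAD R6, [R7]: R6=M[0]=28
after ADD R3, R6: R3=28+28=56
after ADD R7, 4: R7=0+4=4
after SUB R4, 1: R4=6-1=5
CMP R4, 0  (cmp 5,0)
JNZ L0: taken
after SUB R6, R3: R6=28-56=-28
after LOAD R3, [R7]: R3=M[4]=19
after SUB R6, R3: R6=(-28)-19=-47
after LOAD R6, [R7]: R6=M[4]=19
after ADD R3, R6: R3=19+19=38
after ADD R7, 4: R7=4+4=8
after SUB R4, 1: R4=5-1=4
CMP R4, 0  (cmp 4,0)
JNZ L0: taken
after SUB R6, R3: R6=19-38=-19
after LOAD R3, [R7]: R3=M[8]=15
after SUB R6, R3: R6=(-19)-15=-34
after LOAD R6, [R7]: R6=M[8]=15
after ADD R3, R6: R3=15+15=30
after ADD R7, 4: R7=8+4=12
after SUB R4, 1: R4=4-1=3
CMP R4, 0  (cmp 3,0)
JNZ L0: taken
after SUB R6, R3: R6=15-30=-15
after LOAD R3, [R7]: R3=M[12]=11
after SUB R6, R3: R6=(-15)-11=-26
after LOAD R6, [R7]: R6=M[12]=11
after ADD R3, R6: R3=11+11=22
after ADD R7, 4: R7=12+4=16
after SUB R4, 1: R4=3-1=2
CMP R4, 0  (cmp 2,0)
JNZ L0: taken
after SUB R6, R3: R6=11-22=-11
after LOAD R3, [R7]: R3=M[16]=14
after SUB R6, R3: R6=(-11)-14=-25
after LOAD R6, [R7]: R6=M[16]=14
after ADD R3, R6: R3=14+14=28
after ADD R7, 4: R7=16+4=20
after SUB R4, 1: R4=2-1=1
CMP R4, 0  (cmp 1,0)
JNZ L0: taken
after SUB R6, R3: R6=14-28=-14
after LOAD R3, [R7]: R3=M[20]=22
after SUB R6, R3: R6=(-14)-22=-36
after LOAD R6, [R7]: R6=M[20]=22
after ADD R3, R6: R3=22+22=44
after ADD R7, 4: R7=20+4=24
after SUB R4, 1: R4=1-1=0
CMP R4, 0  (cmp 0,0)
JNZ L0: not taken
halt.

24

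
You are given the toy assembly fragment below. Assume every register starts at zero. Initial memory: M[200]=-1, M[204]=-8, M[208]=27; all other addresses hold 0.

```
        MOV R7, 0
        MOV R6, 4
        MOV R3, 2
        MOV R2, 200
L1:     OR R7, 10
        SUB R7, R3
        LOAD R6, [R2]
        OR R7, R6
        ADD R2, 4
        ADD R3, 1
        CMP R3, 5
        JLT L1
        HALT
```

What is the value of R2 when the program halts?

212

MOV R7, 0 → R7=0
MOV R6, 4 → R6=4
MOV R3, 2 → R3=2
MOV R2, 200 → R2=200
OR R7, 10 → R7=0|10=10
SUB R7, R3 → R7=10-2=8
LOAD R6, [R2] → R6=M[200]=-1
OR R7, R6 → R7=8|(-1)=-1
ADD R2, 4 → R2=200+4=204
ADD R3, 1 → R3=2+1=3
CMP R3, 5  (cmp 3,5)
JLT L1: taken
OR R7, 10 → R7=(-1)|10=-1
SUB R7, R3 → R7=(-1)-3=-4
LOAD R6, [R2] → R6=M[204]=-8
OR R7, R6 → R7=(-4)|(-8)=-4
ADD R2, 4 → R2=204+4=208
ADD R3, 1 → R3=3+1=4
CMP R3, 5  (cmp 4,5)
JLT L1: taken
OR R7, 10 → R7=(-4)|10=-2
SUB R7, R3 → R7=(-2)-4=-6
LOAD R6, [R2] → R6=M[208]=27
OR R7, R6 → R7=(-6)|27=-5
ADD R2, 4 → R2=208+4=212
ADD R3, 1 → R3=4+1=5
CMP R3, 5  (cmp 5,5)
JLT L1: not taken
halt.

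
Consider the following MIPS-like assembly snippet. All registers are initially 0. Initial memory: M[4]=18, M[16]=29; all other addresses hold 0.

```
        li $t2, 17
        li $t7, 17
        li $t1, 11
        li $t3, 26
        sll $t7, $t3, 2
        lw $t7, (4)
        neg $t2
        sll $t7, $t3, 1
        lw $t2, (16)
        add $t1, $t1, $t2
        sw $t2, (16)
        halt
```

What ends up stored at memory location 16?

29

after li $t2, 17: $t2=17
after li $t7, 17: $t7=17
after li $t1, 11: $t1=11
after li $t3, 26: $t3=26
after sll $t7, $t3, 2: $t7=26<<2=104
after lw $t7, (4): $t7=M[4]=18
after neg $t2: $t2=-(17)=-17
after sll $t7, $t3, 1: $t7=26<<1=52
after lw $t2, (16): $t2=M[16]=29
after add $t1, $t1, $t2: $t1=11+29=40
sw $t2, (16) → M[16]=29
halt.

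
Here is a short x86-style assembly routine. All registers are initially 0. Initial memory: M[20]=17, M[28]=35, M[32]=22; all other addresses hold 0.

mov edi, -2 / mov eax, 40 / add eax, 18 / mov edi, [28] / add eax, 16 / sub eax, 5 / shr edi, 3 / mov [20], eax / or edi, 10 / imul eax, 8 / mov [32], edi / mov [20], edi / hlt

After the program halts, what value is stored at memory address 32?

14

edi=-2
eax=40
eax=40+18=58
edi=M[28]=35
eax=58+16=74
eax=74-5=69
edi=35>>3=4
mov [20], eax → M[20]=69
edi=4|10=14
eax=69*8=552
mov [32], edi → M[32]=14
mov [20], edi → M[20]=14
halt.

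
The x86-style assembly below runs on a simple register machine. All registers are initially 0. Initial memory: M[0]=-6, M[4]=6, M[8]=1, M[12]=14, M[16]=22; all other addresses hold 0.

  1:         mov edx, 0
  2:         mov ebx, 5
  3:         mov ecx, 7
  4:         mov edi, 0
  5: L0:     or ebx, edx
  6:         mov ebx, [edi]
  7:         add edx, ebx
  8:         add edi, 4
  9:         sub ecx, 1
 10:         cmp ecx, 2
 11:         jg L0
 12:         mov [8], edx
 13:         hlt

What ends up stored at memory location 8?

37

edx=0
ebx=5
ecx=7
edi=0
ebx=5|0=5
ebx=M[0]=-6
edx=0+(-6)=-6
edi=0+4=4
ecx=7-1=6
cmp ecx, 2  (cmp 6,2)
jg L0: taken
ebx=(-6)|(-6)=-6
ebx=M[4]=6
edx=(-6)+6=0
edi=4+4=8
ecx=6-1=5
cmp ecx, 2  (cmp 5,2)
jg L0: taken
ebx=6|0=6
ebx=M[8]=1
edx=0+1=1
edi=8+4=12
ecx=5-1=4
cmp ecx, 2  (cmp 4,2)
jg L0: taken
ebx=1|1=1
ebx=M[12]=14
edx=1+14=15
edi=12+4=16
ecx=4-1=3
cmp ecx, 2  (cmp 3,2)
jg L0: taken
ebx=14|15=15
ebx=M[16]=22
edx=15+22=37
edi=16+4=20
ecx=3-1=2
cmp ecx, 2  (cmp 2,2)
jg L0: not taken
mov [8], edx → M[8]=37
halt.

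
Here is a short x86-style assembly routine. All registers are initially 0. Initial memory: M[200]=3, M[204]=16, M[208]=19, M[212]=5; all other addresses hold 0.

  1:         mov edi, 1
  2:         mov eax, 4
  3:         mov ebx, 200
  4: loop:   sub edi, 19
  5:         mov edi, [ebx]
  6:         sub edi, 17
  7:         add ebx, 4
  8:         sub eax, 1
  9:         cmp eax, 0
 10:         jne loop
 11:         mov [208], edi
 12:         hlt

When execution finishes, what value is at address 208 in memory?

after mov edi, 1: edi=1
after mov eax, 4: eax=4
after mov ebx, 200: ebx=200
after sub edi, 19: edi=1-19=-18
after mov edi, [ebx]: edi=M[200]=3
after sub edi, 17: edi=3-17=-14
after add ebx, 4: ebx=200+4=204
after sub eax, 1: eax=4-1=3
cmp eax, 0  (cmp 3,0)
jne loop: taken
after sub edi, 19: edi=(-14)-19=-33
after mov edi, [ebx]: edi=M[204]=16
after sub edi, 17: edi=16-17=-1
after add ebx, 4: ebx=204+4=208
after sub eax, 1: eax=3-1=2
cmp eax, 0  (cmp 2,0)
jne loop: taken
after sub edi, 19: edi=(-1)-19=-20
after mov edi, [ebx]: edi=M[208]=19
after sub edi, 17: edi=19-17=2
after add ebx, 4: ebx=208+4=212
after sub eax, 1: eax=2-1=1
cmp eax, 0  (cmp 1,0)
jne loop: taken
after sub edi, 19: edi=2-19=-17
after mov edi, [ebx]: edi=M[212]=5
after sub edi, 17: edi=5-17=-12
after add ebx, 4: ebx=212+4=216
after sub eax, 1: eax=1-1=0
cmp eax, 0  (cmp 0,0)
jne loop: not taken
mov [208], edi → M[208]=-12
halt.

-12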